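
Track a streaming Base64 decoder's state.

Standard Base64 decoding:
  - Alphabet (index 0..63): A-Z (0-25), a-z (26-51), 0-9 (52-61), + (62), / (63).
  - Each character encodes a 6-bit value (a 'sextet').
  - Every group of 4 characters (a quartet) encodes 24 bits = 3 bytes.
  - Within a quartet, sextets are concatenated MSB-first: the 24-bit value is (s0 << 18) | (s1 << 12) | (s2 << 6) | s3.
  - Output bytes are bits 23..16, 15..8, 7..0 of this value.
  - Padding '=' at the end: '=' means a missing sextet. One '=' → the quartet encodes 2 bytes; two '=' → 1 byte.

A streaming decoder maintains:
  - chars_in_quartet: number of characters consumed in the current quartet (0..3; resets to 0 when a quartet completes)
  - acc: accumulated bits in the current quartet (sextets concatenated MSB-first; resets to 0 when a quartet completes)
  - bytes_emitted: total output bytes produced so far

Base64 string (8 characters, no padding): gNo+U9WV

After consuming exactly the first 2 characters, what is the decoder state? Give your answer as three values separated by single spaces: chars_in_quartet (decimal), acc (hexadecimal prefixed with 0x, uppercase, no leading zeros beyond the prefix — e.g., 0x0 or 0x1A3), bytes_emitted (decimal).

Answer: 2 0x80D 0

Derivation:
After char 0 ('g'=32): chars_in_quartet=1 acc=0x20 bytes_emitted=0
After char 1 ('N'=13): chars_in_quartet=2 acc=0x80D bytes_emitted=0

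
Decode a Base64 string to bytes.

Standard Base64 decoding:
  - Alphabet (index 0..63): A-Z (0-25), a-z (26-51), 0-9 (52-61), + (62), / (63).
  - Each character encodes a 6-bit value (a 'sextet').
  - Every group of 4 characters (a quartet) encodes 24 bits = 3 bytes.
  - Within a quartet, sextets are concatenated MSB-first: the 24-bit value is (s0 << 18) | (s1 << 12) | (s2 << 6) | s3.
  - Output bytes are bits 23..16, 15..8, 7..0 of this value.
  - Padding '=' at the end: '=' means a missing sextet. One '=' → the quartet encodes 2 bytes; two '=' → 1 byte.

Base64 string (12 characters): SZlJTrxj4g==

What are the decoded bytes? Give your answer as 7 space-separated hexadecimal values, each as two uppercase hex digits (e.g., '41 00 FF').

After char 0 ('S'=18): chars_in_quartet=1 acc=0x12 bytes_emitted=0
After char 1 ('Z'=25): chars_in_quartet=2 acc=0x499 bytes_emitted=0
After char 2 ('l'=37): chars_in_quartet=3 acc=0x12665 bytes_emitted=0
After char 3 ('J'=9): chars_in_quartet=4 acc=0x499949 -> emit 49 99 49, reset; bytes_emitted=3
After char 4 ('T'=19): chars_in_quartet=1 acc=0x13 bytes_emitted=3
After char 5 ('r'=43): chars_in_quartet=2 acc=0x4EB bytes_emitted=3
After char 6 ('x'=49): chars_in_quartet=3 acc=0x13AF1 bytes_emitted=3
After char 7 ('j'=35): chars_in_quartet=4 acc=0x4EBC63 -> emit 4E BC 63, reset; bytes_emitted=6
After char 8 ('4'=56): chars_in_quartet=1 acc=0x38 bytes_emitted=6
After char 9 ('g'=32): chars_in_quartet=2 acc=0xE20 bytes_emitted=6
Padding '==': partial quartet acc=0xE20 -> emit E2; bytes_emitted=7

Answer: 49 99 49 4E BC 63 E2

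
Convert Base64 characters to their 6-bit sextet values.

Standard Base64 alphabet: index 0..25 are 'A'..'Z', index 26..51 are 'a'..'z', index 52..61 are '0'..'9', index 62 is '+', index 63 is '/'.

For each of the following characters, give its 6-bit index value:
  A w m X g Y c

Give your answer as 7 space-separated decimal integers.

'A': A..Z range, ord('A') − ord('A') = 0
'w': a..z range, 26 + ord('w') − ord('a') = 48
'm': a..z range, 26 + ord('m') − ord('a') = 38
'X': A..Z range, ord('X') − ord('A') = 23
'g': a..z range, 26 + ord('g') − ord('a') = 32
'Y': A..Z range, ord('Y') − ord('A') = 24
'c': a..z range, 26 + ord('c') − ord('a') = 28

Answer: 0 48 38 23 32 24 28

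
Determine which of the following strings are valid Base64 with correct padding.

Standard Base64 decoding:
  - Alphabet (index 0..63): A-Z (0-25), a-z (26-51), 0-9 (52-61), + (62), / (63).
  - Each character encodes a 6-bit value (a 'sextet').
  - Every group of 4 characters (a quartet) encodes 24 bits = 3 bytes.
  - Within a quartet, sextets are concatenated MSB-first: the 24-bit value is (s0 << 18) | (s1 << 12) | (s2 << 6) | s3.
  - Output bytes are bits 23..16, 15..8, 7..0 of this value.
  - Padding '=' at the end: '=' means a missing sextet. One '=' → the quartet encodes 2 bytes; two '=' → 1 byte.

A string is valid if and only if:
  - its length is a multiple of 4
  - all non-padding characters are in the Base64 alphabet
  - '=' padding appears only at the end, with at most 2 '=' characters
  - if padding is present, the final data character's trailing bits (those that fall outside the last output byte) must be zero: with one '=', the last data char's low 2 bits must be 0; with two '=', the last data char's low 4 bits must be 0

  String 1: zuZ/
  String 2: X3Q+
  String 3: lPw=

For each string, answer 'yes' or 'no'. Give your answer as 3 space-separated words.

Answer: yes yes yes

Derivation:
String 1: 'zuZ/' → valid
String 2: 'X3Q+' → valid
String 3: 'lPw=' → valid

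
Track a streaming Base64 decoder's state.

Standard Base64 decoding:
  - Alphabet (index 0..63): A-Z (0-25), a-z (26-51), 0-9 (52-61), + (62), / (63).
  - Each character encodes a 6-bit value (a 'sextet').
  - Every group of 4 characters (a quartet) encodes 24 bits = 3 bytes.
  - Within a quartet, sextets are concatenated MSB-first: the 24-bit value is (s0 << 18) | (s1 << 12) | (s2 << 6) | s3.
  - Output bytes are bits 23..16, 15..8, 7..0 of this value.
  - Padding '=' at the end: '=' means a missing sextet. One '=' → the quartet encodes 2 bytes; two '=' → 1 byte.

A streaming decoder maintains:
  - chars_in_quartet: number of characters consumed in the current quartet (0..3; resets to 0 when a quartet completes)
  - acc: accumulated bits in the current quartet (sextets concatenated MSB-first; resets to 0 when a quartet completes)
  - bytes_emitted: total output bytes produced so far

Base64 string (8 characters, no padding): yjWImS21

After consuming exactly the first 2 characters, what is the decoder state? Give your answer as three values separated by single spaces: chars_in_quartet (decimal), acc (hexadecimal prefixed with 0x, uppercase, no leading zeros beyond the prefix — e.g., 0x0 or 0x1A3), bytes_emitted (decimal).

Answer: 2 0xCA3 0

Derivation:
After char 0 ('y'=50): chars_in_quartet=1 acc=0x32 bytes_emitted=0
After char 1 ('j'=35): chars_in_quartet=2 acc=0xCA3 bytes_emitted=0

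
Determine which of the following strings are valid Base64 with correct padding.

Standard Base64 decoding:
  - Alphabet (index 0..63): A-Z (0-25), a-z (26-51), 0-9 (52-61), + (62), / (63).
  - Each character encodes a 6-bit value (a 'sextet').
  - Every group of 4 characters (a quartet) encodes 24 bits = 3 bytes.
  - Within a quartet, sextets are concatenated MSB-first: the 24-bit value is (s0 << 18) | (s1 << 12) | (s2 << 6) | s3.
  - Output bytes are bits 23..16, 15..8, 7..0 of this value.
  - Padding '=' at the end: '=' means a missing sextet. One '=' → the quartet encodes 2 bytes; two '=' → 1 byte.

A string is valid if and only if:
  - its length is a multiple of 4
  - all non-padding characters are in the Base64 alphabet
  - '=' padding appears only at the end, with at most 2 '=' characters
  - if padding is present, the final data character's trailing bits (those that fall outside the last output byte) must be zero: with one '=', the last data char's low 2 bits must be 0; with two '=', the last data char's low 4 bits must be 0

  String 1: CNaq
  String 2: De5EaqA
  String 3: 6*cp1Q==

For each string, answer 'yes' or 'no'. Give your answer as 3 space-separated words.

Answer: yes no no

Derivation:
String 1: 'CNaq' → valid
String 2: 'De5EaqA' → invalid (len=7 not mult of 4)
String 3: '6*cp1Q==' → invalid (bad char(s): ['*'])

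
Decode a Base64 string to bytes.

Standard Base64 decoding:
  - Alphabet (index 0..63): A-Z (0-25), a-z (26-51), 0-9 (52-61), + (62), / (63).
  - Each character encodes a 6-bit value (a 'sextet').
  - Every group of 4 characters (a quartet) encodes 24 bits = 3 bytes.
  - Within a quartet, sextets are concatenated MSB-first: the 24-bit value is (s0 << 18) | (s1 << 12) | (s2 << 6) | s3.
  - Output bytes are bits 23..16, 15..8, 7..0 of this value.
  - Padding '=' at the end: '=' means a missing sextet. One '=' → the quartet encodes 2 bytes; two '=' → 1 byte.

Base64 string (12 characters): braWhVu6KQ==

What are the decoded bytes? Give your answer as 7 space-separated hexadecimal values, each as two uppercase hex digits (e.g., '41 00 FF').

Answer: 6E B6 96 85 5B BA 29

Derivation:
After char 0 ('b'=27): chars_in_quartet=1 acc=0x1B bytes_emitted=0
After char 1 ('r'=43): chars_in_quartet=2 acc=0x6EB bytes_emitted=0
After char 2 ('a'=26): chars_in_quartet=3 acc=0x1BADA bytes_emitted=0
After char 3 ('W'=22): chars_in_quartet=4 acc=0x6EB696 -> emit 6E B6 96, reset; bytes_emitted=3
After char 4 ('h'=33): chars_in_quartet=1 acc=0x21 bytes_emitted=3
After char 5 ('V'=21): chars_in_quartet=2 acc=0x855 bytes_emitted=3
After char 6 ('u'=46): chars_in_quartet=3 acc=0x2156E bytes_emitted=3
After char 7 ('6'=58): chars_in_quartet=4 acc=0x855BBA -> emit 85 5B BA, reset; bytes_emitted=6
After char 8 ('K'=10): chars_in_quartet=1 acc=0xA bytes_emitted=6
After char 9 ('Q'=16): chars_in_quartet=2 acc=0x290 bytes_emitted=6
Padding '==': partial quartet acc=0x290 -> emit 29; bytes_emitted=7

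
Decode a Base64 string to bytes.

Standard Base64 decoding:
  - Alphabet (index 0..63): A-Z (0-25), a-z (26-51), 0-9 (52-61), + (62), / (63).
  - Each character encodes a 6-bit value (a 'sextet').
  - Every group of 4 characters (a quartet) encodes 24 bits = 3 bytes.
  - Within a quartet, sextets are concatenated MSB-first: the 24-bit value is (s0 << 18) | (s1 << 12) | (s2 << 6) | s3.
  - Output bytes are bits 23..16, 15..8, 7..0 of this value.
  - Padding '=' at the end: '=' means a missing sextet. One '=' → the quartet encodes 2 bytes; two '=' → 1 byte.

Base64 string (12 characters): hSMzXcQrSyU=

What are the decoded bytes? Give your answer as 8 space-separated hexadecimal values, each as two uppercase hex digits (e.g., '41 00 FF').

After char 0 ('h'=33): chars_in_quartet=1 acc=0x21 bytes_emitted=0
After char 1 ('S'=18): chars_in_quartet=2 acc=0x852 bytes_emitted=0
After char 2 ('M'=12): chars_in_quartet=3 acc=0x2148C bytes_emitted=0
After char 3 ('z'=51): chars_in_quartet=4 acc=0x852333 -> emit 85 23 33, reset; bytes_emitted=3
After char 4 ('X'=23): chars_in_quartet=1 acc=0x17 bytes_emitted=3
After char 5 ('c'=28): chars_in_quartet=2 acc=0x5DC bytes_emitted=3
After char 6 ('Q'=16): chars_in_quartet=3 acc=0x17710 bytes_emitted=3
After char 7 ('r'=43): chars_in_quartet=4 acc=0x5DC42B -> emit 5D C4 2B, reset; bytes_emitted=6
After char 8 ('S'=18): chars_in_quartet=1 acc=0x12 bytes_emitted=6
After char 9 ('y'=50): chars_in_quartet=2 acc=0x4B2 bytes_emitted=6
After char 10 ('U'=20): chars_in_quartet=3 acc=0x12C94 bytes_emitted=6
Padding '=': partial quartet acc=0x12C94 -> emit 4B 25; bytes_emitted=8

Answer: 85 23 33 5D C4 2B 4B 25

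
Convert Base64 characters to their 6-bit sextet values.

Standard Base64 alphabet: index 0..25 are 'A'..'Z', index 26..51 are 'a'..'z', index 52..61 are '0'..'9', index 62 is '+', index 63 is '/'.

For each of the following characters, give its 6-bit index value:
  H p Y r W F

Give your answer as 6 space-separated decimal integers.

'H': A..Z range, ord('H') − ord('A') = 7
'p': a..z range, 26 + ord('p') − ord('a') = 41
'Y': A..Z range, ord('Y') − ord('A') = 24
'r': a..z range, 26 + ord('r') − ord('a') = 43
'W': A..Z range, ord('W') − ord('A') = 22
'F': A..Z range, ord('F') − ord('A') = 5

Answer: 7 41 24 43 22 5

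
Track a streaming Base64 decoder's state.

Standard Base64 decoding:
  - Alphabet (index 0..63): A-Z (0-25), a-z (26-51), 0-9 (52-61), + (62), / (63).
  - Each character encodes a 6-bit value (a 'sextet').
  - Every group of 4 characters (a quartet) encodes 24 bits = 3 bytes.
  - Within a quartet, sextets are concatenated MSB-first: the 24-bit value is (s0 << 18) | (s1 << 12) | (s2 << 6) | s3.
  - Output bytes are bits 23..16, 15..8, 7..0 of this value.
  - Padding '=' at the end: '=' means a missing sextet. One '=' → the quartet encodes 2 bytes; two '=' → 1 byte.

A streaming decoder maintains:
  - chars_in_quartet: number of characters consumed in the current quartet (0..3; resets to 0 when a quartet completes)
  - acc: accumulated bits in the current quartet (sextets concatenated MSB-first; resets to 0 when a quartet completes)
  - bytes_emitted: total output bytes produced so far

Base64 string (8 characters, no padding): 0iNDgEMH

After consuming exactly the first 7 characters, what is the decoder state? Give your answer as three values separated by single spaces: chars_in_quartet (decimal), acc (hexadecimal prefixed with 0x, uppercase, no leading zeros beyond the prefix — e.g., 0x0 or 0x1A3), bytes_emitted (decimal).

Answer: 3 0x2010C 3

Derivation:
After char 0 ('0'=52): chars_in_quartet=1 acc=0x34 bytes_emitted=0
After char 1 ('i'=34): chars_in_quartet=2 acc=0xD22 bytes_emitted=0
After char 2 ('N'=13): chars_in_quartet=3 acc=0x3488D bytes_emitted=0
After char 3 ('D'=3): chars_in_quartet=4 acc=0xD22343 -> emit D2 23 43, reset; bytes_emitted=3
After char 4 ('g'=32): chars_in_quartet=1 acc=0x20 bytes_emitted=3
After char 5 ('E'=4): chars_in_quartet=2 acc=0x804 bytes_emitted=3
After char 6 ('M'=12): chars_in_quartet=3 acc=0x2010C bytes_emitted=3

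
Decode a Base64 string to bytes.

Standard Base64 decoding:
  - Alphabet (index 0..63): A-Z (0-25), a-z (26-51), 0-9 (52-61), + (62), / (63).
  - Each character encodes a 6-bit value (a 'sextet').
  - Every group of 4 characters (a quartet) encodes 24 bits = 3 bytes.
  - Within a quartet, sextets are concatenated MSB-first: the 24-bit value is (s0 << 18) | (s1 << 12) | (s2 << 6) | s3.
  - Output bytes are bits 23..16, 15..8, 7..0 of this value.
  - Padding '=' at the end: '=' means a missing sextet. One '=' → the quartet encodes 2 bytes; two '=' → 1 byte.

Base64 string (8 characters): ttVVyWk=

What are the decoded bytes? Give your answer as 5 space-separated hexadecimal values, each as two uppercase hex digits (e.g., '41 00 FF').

Answer: B6 D5 55 C9 69

Derivation:
After char 0 ('t'=45): chars_in_quartet=1 acc=0x2D bytes_emitted=0
After char 1 ('t'=45): chars_in_quartet=2 acc=0xB6D bytes_emitted=0
After char 2 ('V'=21): chars_in_quartet=3 acc=0x2DB55 bytes_emitted=0
After char 3 ('V'=21): chars_in_quartet=4 acc=0xB6D555 -> emit B6 D5 55, reset; bytes_emitted=3
After char 4 ('y'=50): chars_in_quartet=1 acc=0x32 bytes_emitted=3
After char 5 ('W'=22): chars_in_quartet=2 acc=0xC96 bytes_emitted=3
After char 6 ('k'=36): chars_in_quartet=3 acc=0x325A4 bytes_emitted=3
Padding '=': partial quartet acc=0x325A4 -> emit C9 69; bytes_emitted=5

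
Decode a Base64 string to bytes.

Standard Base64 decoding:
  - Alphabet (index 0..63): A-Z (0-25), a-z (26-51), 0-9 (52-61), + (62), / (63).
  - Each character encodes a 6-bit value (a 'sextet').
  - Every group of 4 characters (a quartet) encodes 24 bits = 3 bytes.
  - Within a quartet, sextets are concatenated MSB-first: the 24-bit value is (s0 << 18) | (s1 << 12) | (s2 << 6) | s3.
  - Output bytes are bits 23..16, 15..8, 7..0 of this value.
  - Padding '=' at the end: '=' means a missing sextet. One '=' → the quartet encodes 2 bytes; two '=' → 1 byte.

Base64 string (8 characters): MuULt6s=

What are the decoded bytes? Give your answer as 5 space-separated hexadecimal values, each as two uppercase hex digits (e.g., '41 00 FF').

After char 0 ('M'=12): chars_in_quartet=1 acc=0xC bytes_emitted=0
After char 1 ('u'=46): chars_in_quartet=2 acc=0x32E bytes_emitted=0
After char 2 ('U'=20): chars_in_quartet=3 acc=0xCB94 bytes_emitted=0
After char 3 ('L'=11): chars_in_quartet=4 acc=0x32E50B -> emit 32 E5 0B, reset; bytes_emitted=3
After char 4 ('t'=45): chars_in_quartet=1 acc=0x2D bytes_emitted=3
After char 5 ('6'=58): chars_in_quartet=2 acc=0xB7A bytes_emitted=3
After char 6 ('s'=44): chars_in_quartet=3 acc=0x2DEAC bytes_emitted=3
Padding '=': partial quartet acc=0x2DEAC -> emit B7 AB; bytes_emitted=5

Answer: 32 E5 0B B7 AB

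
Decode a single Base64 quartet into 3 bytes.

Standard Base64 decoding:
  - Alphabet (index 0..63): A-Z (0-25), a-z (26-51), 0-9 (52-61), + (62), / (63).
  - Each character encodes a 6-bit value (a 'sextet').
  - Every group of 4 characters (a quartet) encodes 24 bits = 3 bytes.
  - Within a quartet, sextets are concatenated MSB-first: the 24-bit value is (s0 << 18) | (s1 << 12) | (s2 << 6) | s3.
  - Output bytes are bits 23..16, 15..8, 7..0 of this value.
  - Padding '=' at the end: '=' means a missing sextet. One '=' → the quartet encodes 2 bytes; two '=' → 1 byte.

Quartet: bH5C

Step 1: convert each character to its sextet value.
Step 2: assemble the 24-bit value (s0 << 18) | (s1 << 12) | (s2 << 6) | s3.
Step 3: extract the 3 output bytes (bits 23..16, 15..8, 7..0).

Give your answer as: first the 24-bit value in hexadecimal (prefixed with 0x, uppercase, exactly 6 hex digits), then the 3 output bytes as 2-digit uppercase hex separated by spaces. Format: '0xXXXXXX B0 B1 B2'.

Answer: 0x6C7E42 6C 7E 42

Derivation:
Sextets: b=27, H=7, 5=57, C=2
24-bit: (27<<18) | (7<<12) | (57<<6) | 2
      = 0x6C0000 | 0x007000 | 0x000E40 | 0x000002
      = 0x6C7E42
Bytes: (v>>16)&0xFF=6C, (v>>8)&0xFF=7E, v&0xFF=42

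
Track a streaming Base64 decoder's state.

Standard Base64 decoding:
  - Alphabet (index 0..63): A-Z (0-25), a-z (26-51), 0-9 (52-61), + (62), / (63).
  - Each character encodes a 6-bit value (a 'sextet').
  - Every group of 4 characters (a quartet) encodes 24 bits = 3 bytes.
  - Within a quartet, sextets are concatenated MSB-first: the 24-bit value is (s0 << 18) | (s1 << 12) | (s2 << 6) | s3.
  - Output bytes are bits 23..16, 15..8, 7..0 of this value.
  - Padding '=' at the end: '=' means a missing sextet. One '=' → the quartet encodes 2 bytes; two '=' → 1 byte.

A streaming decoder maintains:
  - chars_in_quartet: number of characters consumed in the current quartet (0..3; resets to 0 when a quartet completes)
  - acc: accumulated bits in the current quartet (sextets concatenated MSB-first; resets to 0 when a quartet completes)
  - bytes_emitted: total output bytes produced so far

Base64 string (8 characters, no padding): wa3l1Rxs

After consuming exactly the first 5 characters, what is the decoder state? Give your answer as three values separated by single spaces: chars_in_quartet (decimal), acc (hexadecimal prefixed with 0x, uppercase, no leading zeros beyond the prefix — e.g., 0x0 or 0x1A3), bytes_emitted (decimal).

Answer: 1 0x35 3

Derivation:
After char 0 ('w'=48): chars_in_quartet=1 acc=0x30 bytes_emitted=0
After char 1 ('a'=26): chars_in_quartet=2 acc=0xC1A bytes_emitted=0
After char 2 ('3'=55): chars_in_quartet=3 acc=0x306B7 bytes_emitted=0
After char 3 ('l'=37): chars_in_quartet=4 acc=0xC1ADE5 -> emit C1 AD E5, reset; bytes_emitted=3
After char 4 ('1'=53): chars_in_quartet=1 acc=0x35 bytes_emitted=3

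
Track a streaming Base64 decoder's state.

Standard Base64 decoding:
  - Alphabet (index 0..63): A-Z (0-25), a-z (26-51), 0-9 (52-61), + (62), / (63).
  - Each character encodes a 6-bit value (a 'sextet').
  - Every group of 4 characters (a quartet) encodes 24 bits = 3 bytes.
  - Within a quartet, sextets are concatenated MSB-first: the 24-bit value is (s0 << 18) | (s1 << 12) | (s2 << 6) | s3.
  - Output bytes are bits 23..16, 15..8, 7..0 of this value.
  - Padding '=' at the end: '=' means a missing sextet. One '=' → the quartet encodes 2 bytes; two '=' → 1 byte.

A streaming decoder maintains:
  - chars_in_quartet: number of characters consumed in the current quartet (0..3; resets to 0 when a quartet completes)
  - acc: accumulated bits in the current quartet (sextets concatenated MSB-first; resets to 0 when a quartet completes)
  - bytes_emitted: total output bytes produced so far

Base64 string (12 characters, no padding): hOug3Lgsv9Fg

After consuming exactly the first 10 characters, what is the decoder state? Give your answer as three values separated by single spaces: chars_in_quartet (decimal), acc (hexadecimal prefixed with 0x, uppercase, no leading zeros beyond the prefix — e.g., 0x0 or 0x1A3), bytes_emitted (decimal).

After char 0 ('h'=33): chars_in_quartet=1 acc=0x21 bytes_emitted=0
After char 1 ('O'=14): chars_in_quartet=2 acc=0x84E bytes_emitted=0
After char 2 ('u'=46): chars_in_quartet=3 acc=0x213AE bytes_emitted=0
After char 3 ('g'=32): chars_in_quartet=4 acc=0x84EBA0 -> emit 84 EB A0, reset; bytes_emitted=3
After char 4 ('3'=55): chars_in_quartet=1 acc=0x37 bytes_emitted=3
After char 5 ('L'=11): chars_in_quartet=2 acc=0xDCB bytes_emitted=3
After char 6 ('g'=32): chars_in_quartet=3 acc=0x372E0 bytes_emitted=3
After char 7 ('s'=44): chars_in_quartet=4 acc=0xDCB82C -> emit DC B8 2C, reset; bytes_emitted=6
After char 8 ('v'=47): chars_in_quartet=1 acc=0x2F bytes_emitted=6
After char 9 ('9'=61): chars_in_quartet=2 acc=0xBFD bytes_emitted=6

Answer: 2 0xBFD 6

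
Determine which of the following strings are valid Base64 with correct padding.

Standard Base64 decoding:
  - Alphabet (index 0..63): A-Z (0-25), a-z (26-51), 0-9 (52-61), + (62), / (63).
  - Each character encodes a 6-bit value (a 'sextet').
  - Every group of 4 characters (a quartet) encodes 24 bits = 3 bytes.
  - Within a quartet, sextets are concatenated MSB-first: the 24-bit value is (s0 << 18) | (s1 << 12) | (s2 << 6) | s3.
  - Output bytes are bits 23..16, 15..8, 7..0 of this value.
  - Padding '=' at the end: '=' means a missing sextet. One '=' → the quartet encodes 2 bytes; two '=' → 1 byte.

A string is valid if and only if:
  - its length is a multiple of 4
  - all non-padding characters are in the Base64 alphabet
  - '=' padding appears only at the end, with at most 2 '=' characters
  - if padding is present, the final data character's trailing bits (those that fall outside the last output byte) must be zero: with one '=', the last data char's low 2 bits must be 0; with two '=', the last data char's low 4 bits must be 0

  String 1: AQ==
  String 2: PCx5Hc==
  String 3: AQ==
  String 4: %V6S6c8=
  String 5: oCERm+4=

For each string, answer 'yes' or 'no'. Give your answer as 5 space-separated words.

Answer: yes no yes no yes

Derivation:
String 1: 'AQ==' → valid
String 2: 'PCx5Hc==' → invalid (bad trailing bits)
String 3: 'AQ==' → valid
String 4: '%V6S6c8=' → invalid (bad char(s): ['%'])
String 5: 'oCERm+4=' → valid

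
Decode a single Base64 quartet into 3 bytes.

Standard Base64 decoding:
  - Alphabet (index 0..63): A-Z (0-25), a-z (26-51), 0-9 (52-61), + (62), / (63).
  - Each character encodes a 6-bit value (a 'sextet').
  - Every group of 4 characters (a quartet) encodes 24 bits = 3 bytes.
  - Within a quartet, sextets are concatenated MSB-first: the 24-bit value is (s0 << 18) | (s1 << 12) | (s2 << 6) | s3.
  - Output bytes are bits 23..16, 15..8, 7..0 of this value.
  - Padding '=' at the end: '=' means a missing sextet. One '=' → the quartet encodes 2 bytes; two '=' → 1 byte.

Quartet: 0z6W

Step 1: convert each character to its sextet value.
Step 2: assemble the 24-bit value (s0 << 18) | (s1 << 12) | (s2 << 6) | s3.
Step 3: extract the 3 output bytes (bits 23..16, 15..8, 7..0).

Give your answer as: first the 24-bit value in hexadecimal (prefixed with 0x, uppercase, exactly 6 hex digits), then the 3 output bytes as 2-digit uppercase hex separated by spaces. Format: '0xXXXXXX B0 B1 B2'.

Answer: 0xD33E96 D3 3E 96

Derivation:
Sextets: 0=52, z=51, 6=58, W=22
24-bit: (52<<18) | (51<<12) | (58<<6) | 22
      = 0xD00000 | 0x033000 | 0x000E80 | 0x000016
      = 0xD33E96
Bytes: (v>>16)&0xFF=D3, (v>>8)&0xFF=3E, v&0xFF=96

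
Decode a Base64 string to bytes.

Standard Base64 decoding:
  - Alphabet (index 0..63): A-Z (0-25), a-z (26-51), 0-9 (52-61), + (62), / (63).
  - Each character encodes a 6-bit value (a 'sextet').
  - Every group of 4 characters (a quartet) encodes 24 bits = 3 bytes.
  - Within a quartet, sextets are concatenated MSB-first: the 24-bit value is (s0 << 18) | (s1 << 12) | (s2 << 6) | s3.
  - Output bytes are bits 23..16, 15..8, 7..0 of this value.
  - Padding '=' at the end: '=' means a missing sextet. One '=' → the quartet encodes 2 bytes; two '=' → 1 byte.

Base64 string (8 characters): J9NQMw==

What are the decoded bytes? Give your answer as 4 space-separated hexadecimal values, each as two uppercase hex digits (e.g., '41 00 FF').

Answer: 27 D3 50 33

Derivation:
After char 0 ('J'=9): chars_in_quartet=1 acc=0x9 bytes_emitted=0
After char 1 ('9'=61): chars_in_quartet=2 acc=0x27D bytes_emitted=0
After char 2 ('N'=13): chars_in_quartet=3 acc=0x9F4D bytes_emitted=0
After char 3 ('Q'=16): chars_in_quartet=4 acc=0x27D350 -> emit 27 D3 50, reset; bytes_emitted=3
After char 4 ('M'=12): chars_in_quartet=1 acc=0xC bytes_emitted=3
After char 5 ('w'=48): chars_in_quartet=2 acc=0x330 bytes_emitted=3
Padding '==': partial quartet acc=0x330 -> emit 33; bytes_emitted=4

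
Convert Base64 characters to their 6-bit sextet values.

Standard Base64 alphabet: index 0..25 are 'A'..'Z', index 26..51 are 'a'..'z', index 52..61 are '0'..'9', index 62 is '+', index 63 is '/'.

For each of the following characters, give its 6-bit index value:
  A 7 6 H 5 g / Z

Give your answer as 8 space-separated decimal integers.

Answer: 0 59 58 7 57 32 63 25

Derivation:
'A': A..Z range, ord('A') − ord('A') = 0
'7': 0..9 range, 52 + ord('7') − ord('0') = 59
'6': 0..9 range, 52 + ord('6') − ord('0') = 58
'H': A..Z range, ord('H') − ord('A') = 7
'5': 0..9 range, 52 + ord('5') − ord('0') = 57
'g': a..z range, 26 + ord('g') − ord('a') = 32
'/': index 63
'Z': A..Z range, ord('Z') − ord('A') = 25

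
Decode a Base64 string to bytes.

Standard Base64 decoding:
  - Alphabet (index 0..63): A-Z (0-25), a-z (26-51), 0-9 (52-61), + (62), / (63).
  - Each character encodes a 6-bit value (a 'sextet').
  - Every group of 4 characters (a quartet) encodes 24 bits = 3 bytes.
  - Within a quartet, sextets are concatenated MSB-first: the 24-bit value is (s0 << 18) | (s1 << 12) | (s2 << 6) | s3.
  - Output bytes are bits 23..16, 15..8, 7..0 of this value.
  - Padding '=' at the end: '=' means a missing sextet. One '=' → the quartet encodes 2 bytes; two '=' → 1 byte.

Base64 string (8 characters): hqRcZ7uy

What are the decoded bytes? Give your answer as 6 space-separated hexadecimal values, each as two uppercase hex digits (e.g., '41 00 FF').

After char 0 ('h'=33): chars_in_quartet=1 acc=0x21 bytes_emitted=0
After char 1 ('q'=42): chars_in_quartet=2 acc=0x86A bytes_emitted=0
After char 2 ('R'=17): chars_in_quartet=3 acc=0x21A91 bytes_emitted=0
After char 3 ('c'=28): chars_in_quartet=4 acc=0x86A45C -> emit 86 A4 5C, reset; bytes_emitted=3
After char 4 ('Z'=25): chars_in_quartet=1 acc=0x19 bytes_emitted=3
After char 5 ('7'=59): chars_in_quartet=2 acc=0x67B bytes_emitted=3
After char 6 ('u'=46): chars_in_quartet=3 acc=0x19EEE bytes_emitted=3
After char 7 ('y'=50): chars_in_quartet=4 acc=0x67BBB2 -> emit 67 BB B2, reset; bytes_emitted=6

Answer: 86 A4 5C 67 BB B2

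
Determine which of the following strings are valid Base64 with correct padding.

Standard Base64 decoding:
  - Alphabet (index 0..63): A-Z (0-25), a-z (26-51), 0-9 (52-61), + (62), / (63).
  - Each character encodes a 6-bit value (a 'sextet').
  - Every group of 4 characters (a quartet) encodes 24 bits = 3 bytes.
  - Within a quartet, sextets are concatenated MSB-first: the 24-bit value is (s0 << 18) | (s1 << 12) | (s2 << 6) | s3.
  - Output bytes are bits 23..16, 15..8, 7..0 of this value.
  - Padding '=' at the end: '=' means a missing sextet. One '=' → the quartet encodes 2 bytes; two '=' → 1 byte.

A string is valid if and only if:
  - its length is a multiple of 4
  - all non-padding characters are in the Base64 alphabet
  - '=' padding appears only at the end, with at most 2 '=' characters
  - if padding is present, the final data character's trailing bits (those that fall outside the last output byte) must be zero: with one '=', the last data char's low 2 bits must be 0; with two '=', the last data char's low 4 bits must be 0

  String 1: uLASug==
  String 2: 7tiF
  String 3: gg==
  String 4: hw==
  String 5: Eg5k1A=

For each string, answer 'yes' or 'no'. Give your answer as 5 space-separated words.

Answer: yes yes yes yes no

Derivation:
String 1: 'uLASug==' → valid
String 2: '7tiF' → valid
String 3: 'gg==' → valid
String 4: 'hw==' → valid
String 5: 'Eg5k1A=' → invalid (len=7 not mult of 4)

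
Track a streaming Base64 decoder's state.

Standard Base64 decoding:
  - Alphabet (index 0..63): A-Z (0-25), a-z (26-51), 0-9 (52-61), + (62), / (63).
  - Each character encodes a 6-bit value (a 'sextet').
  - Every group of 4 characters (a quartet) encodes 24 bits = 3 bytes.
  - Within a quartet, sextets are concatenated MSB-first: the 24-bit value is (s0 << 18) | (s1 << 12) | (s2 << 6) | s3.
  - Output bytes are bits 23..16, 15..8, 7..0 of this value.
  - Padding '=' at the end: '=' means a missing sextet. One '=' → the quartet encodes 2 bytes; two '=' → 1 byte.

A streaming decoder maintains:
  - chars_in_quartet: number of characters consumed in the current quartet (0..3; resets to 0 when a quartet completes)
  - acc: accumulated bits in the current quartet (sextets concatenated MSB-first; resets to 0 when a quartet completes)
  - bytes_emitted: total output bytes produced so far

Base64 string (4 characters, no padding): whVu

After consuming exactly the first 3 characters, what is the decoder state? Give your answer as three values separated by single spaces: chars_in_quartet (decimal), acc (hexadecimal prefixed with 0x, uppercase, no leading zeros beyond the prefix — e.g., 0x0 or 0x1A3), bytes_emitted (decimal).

After char 0 ('w'=48): chars_in_quartet=1 acc=0x30 bytes_emitted=0
After char 1 ('h'=33): chars_in_quartet=2 acc=0xC21 bytes_emitted=0
After char 2 ('V'=21): chars_in_quartet=3 acc=0x30855 bytes_emitted=0

Answer: 3 0x30855 0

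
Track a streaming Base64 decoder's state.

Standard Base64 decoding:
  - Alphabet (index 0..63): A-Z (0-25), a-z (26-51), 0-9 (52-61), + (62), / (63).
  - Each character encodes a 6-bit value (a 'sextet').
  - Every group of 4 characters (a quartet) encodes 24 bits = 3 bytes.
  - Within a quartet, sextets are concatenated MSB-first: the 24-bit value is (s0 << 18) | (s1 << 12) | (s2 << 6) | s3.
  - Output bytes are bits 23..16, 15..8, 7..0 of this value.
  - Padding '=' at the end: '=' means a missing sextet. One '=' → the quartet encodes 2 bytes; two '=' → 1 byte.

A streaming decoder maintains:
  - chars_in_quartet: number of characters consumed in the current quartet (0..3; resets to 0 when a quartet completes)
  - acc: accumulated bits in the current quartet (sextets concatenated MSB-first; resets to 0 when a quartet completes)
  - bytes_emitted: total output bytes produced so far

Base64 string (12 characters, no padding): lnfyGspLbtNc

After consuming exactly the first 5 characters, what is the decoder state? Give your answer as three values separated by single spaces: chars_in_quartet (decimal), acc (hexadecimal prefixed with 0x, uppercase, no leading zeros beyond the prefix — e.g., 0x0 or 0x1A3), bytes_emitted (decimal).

After char 0 ('l'=37): chars_in_quartet=1 acc=0x25 bytes_emitted=0
After char 1 ('n'=39): chars_in_quartet=2 acc=0x967 bytes_emitted=0
After char 2 ('f'=31): chars_in_quartet=3 acc=0x259DF bytes_emitted=0
After char 3 ('y'=50): chars_in_quartet=4 acc=0x9677F2 -> emit 96 77 F2, reset; bytes_emitted=3
After char 4 ('G'=6): chars_in_quartet=1 acc=0x6 bytes_emitted=3

Answer: 1 0x6 3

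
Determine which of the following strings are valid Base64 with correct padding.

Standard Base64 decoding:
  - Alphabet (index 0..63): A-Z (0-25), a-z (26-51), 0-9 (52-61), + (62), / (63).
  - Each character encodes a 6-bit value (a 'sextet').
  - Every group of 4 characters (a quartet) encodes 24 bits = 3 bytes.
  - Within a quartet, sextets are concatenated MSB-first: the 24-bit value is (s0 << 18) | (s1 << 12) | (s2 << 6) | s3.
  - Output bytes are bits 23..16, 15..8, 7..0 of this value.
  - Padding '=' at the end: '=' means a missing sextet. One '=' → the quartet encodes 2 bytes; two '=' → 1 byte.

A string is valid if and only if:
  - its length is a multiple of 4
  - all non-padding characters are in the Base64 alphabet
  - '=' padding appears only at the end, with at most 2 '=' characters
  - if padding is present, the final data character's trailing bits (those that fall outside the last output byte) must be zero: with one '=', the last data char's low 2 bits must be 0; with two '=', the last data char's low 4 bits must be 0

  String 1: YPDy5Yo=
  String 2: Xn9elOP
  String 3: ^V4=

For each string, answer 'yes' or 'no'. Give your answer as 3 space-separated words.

String 1: 'YPDy5Yo=' → valid
String 2: 'Xn9elOP' → invalid (len=7 not mult of 4)
String 3: '^V4=' → invalid (bad char(s): ['^'])

Answer: yes no no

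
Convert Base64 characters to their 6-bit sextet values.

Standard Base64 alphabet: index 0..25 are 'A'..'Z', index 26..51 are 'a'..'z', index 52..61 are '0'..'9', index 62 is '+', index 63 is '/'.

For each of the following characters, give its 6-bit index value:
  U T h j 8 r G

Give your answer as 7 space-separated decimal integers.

'U': A..Z range, ord('U') − ord('A') = 20
'T': A..Z range, ord('T') − ord('A') = 19
'h': a..z range, 26 + ord('h') − ord('a') = 33
'j': a..z range, 26 + ord('j') − ord('a') = 35
'8': 0..9 range, 52 + ord('8') − ord('0') = 60
'r': a..z range, 26 + ord('r') − ord('a') = 43
'G': A..Z range, ord('G') − ord('A') = 6

Answer: 20 19 33 35 60 43 6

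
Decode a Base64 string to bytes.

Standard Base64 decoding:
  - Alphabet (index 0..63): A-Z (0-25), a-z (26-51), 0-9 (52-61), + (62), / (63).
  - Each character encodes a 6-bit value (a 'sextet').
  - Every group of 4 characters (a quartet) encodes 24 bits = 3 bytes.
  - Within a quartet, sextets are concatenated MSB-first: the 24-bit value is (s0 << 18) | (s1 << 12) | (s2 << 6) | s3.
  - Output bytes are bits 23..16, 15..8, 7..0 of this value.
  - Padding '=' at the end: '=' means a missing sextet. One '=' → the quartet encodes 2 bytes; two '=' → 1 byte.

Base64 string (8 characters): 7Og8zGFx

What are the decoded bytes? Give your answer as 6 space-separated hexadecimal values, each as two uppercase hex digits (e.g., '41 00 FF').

After char 0 ('7'=59): chars_in_quartet=1 acc=0x3B bytes_emitted=0
After char 1 ('O'=14): chars_in_quartet=2 acc=0xECE bytes_emitted=0
After char 2 ('g'=32): chars_in_quartet=3 acc=0x3B3A0 bytes_emitted=0
After char 3 ('8'=60): chars_in_quartet=4 acc=0xECE83C -> emit EC E8 3C, reset; bytes_emitted=3
After char 4 ('z'=51): chars_in_quartet=1 acc=0x33 bytes_emitted=3
After char 5 ('G'=6): chars_in_quartet=2 acc=0xCC6 bytes_emitted=3
After char 6 ('F'=5): chars_in_quartet=3 acc=0x33185 bytes_emitted=3
After char 7 ('x'=49): chars_in_quartet=4 acc=0xCC6171 -> emit CC 61 71, reset; bytes_emitted=6

Answer: EC E8 3C CC 61 71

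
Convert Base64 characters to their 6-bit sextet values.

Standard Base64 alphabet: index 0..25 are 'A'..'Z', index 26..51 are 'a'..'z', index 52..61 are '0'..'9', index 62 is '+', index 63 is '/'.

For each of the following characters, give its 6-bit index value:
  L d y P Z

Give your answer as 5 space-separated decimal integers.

'L': A..Z range, ord('L') − ord('A') = 11
'd': a..z range, 26 + ord('d') − ord('a') = 29
'y': a..z range, 26 + ord('y') − ord('a') = 50
'P': A..Z range, ord('P') − ord('A') = 15
'Z': A..Z range, ord('Z') − ord('A') = 25

Answer: 11 29 50 15 25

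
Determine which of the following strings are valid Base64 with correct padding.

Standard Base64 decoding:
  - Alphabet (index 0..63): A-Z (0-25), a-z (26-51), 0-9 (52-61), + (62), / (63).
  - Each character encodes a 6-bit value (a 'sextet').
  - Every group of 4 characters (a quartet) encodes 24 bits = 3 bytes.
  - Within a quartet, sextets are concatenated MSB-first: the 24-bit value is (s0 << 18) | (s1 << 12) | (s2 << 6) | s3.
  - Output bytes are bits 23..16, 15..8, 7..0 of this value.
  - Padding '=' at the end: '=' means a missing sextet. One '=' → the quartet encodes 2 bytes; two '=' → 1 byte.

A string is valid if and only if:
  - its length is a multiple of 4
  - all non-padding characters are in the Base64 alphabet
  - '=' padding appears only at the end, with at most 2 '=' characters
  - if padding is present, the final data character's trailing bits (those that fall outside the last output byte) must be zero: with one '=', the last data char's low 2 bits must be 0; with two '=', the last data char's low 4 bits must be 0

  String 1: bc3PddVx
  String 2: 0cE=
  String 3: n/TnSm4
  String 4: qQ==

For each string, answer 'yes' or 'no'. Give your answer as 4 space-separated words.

Answer: yes yes no yes

Derivation:
String 1: 'bc3PddVx' → valid
String 2: '0cE=' → valid
String 3: 'n/TnSm4' → invalid (len=7 not mult of 4)
String 4: 'qQ==' → valid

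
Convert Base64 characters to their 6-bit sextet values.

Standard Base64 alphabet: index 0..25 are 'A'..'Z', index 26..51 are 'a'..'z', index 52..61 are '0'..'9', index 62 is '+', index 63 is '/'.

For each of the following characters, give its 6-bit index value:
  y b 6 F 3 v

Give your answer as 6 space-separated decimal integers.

Answer: 50 27 58 5 55 47

Derivation:
'y': a..z range, 26 + ord('y') − ord('a') = 50
'b': a..z range, 26 + ord('b') − ord('a') = 27
'6': 0..9 range, 52 + ord('6') − ord('0') = 58
'F': A..Z range, ord('F') − ord('A') = 5
'3': 0..9 range, 52 + ord('3') − ord('0') = 55
'v': a..z range, 26 + ord('v') − ord('a') = 47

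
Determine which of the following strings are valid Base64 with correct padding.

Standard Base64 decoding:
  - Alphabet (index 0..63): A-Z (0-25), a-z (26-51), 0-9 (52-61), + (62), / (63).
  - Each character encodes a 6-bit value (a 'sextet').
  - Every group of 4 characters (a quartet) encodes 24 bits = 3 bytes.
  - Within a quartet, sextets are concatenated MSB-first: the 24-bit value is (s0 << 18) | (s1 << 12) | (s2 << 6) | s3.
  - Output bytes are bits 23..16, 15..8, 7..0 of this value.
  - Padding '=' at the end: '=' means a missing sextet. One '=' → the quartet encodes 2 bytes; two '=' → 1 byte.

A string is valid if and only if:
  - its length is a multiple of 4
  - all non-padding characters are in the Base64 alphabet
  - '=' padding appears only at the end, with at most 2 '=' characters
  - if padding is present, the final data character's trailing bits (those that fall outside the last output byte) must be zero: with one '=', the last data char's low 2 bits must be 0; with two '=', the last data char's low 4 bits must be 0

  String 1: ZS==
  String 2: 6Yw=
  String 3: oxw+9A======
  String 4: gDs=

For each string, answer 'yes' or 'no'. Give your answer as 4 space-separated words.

String 1: 'ZS==' → invalid (bad trailing bits)
String 2: '6Yw=' → valid
String 3: 'oxw+9A======' → invalid (6 pad chars (max 2))
String 4: 'gDs=' → valid

Answer: no yes no yes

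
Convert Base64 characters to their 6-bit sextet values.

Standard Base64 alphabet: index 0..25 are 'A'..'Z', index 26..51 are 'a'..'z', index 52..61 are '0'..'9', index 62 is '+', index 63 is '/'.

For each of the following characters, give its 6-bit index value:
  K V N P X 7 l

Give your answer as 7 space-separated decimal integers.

'K': A..Z range, ord('K') − ord('A') = 10
'V': A..Z range, ord('V') − ord('A') = 21
'N': A..Z range, ord('N') − ord('A') = 13
'P': A..Z range, ord('P') − ord('A') = 15
'X': A..Z range, ord('X') − ord('A') = 23
'7': 0..9 range, 52 + ord('7') − ord('0') = 59
'l': a..z range, 26 + ord('l') − ord('a') = 37

Answer: 10 21 13 15 23 59 37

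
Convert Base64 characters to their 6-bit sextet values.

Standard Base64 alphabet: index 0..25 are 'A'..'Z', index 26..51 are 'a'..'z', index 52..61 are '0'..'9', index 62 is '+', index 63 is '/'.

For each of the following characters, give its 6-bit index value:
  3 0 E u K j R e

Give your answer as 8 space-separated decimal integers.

Answer: 55 52 4 46 10 35 17 30

Derivation:
'3': 0..9 range, 52 + ord('3') − ord('0') = 55
'0': 0..9 range, 52 + ord('0') − ord('0') = 52
'E': A..Z range, ord('E') − ord('A') = 4
'u': a..z range, 26 + ord('u') − ord('a') = 46
'K': A..Z range, ord('K') − ord('A') = 10
'j': a..z range, 26 + ord('j') − ord('a') = 35
'R': A..Z range, ord('R') − ord('A') = 17
'e': a..z range, 26 + ord('e') − ord('a') = 30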